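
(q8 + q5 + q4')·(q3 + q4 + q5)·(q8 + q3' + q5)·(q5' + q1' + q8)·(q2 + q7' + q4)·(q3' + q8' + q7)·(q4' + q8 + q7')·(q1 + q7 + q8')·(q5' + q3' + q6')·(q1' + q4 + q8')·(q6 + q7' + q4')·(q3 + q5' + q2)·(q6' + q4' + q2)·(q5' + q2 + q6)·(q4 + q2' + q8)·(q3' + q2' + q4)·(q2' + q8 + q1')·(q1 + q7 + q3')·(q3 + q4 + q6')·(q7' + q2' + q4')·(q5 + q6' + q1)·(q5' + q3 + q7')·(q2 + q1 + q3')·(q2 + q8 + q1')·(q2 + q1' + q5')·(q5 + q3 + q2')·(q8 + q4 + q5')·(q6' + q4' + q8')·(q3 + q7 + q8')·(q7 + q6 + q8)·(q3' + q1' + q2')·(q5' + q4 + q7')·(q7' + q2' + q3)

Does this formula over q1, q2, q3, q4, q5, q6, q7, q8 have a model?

Yes

Try q8 = 0.
Try q5 = 1.
The clause (q1') is unit, so q1 = 0.
The clause (q4) is unit, so q4 = 1.
The clause (q7') is unit, so q7 = 0.
The clause (q3') is unit, so q3 = 0.
The clause (q2) is unit, so q2 = 1.
The clause (q6) is unit, so q6 = 1.
Every clause now holds.
A satisfying assignment: q1 ↦ 0, q2 ↦ 1, q3 ↦ 0, q4 ↦ 1, q5 ↦ 1, q6 ↦ 1, q7 ↦ 0, q8 ↦ 0.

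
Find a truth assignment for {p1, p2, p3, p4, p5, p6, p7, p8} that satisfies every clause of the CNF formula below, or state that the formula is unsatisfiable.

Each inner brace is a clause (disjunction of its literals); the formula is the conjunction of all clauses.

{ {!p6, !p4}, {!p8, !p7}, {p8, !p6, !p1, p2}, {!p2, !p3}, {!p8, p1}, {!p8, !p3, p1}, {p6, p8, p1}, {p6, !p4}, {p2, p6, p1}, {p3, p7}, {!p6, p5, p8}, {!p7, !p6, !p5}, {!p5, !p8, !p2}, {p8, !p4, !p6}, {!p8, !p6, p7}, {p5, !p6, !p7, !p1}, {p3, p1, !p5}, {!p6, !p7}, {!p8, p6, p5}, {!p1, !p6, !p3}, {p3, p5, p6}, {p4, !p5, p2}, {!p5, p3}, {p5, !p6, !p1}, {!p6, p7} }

p1=true, p2=false, p3=true, p4=false, p5=false, p6=false, p7=false, p8=false

Suppose p6 = false.
The clause (!p4) is unit, so p4 = false.
Suppose p8 = false.
The clause (p1) is unit, so p1 = true.
Suppose p2 = false.
The clause (!p5) is unit, so p5 = false.
The clause (p3) is unit, so p3 = true.
Every clause is now satisfied; p7 is unconstrained.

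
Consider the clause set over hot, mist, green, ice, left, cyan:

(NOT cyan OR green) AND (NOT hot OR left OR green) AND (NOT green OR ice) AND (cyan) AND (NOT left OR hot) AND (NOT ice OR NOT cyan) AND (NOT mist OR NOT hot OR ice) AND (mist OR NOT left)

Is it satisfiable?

From the singleton clause (cyan), cyan = true.
From the singleton clause (green), green = true.
From the singleton clause (ice), ice = true.
But (NOT ice) is also a unit clause — contradiction.
No assignment satisfies every clause.

Unsatisfiable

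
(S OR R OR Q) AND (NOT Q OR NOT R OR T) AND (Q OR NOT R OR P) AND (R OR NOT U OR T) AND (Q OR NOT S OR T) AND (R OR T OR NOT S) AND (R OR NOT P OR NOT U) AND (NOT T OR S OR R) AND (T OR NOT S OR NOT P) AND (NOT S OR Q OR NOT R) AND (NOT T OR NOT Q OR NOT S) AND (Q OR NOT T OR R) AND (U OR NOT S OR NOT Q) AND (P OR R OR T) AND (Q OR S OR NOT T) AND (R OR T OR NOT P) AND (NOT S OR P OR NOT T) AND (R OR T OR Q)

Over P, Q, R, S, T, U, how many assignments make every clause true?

There are 2^6 = 64 truth assignments over (P, Q, R, S, T, U).
Split on S. With S = true, the clauses containing S are satisfied and NOT S drops from the rest; 0 of the 2^5 = 32 assignments to the other variables satisfy what remains.
With S = false, by the same count on the reduced clause set, 6 assignments work.
(One model: P=F, Q=T, R=T, S=F, T=T, U=F.)
Total: 0 + 6 = 6.

6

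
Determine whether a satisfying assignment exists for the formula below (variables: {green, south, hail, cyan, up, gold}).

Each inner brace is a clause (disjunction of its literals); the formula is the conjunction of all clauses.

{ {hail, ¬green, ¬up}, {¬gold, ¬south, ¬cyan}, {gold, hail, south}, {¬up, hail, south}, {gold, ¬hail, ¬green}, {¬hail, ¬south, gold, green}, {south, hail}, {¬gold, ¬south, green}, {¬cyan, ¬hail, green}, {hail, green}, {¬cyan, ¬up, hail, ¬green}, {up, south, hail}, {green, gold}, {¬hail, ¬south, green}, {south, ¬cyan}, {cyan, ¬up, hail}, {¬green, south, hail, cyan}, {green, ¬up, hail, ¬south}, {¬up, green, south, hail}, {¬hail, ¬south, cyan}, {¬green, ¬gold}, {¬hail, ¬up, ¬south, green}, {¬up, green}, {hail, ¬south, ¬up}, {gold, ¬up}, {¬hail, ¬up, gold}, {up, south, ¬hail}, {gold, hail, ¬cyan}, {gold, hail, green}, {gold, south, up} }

Suppose south = True.
Suppose gold = False.
(green) alone gives green = True.
(¬hail) alone gives hail = False.
(¬up) alone gives up = False.
(¬cyan) alone gives cyan = False.
Every clause now holds.
A satisfying assignment: green=True,  south=True,  hail=False,  cyan=False,  up=False,  gold=False.

Yes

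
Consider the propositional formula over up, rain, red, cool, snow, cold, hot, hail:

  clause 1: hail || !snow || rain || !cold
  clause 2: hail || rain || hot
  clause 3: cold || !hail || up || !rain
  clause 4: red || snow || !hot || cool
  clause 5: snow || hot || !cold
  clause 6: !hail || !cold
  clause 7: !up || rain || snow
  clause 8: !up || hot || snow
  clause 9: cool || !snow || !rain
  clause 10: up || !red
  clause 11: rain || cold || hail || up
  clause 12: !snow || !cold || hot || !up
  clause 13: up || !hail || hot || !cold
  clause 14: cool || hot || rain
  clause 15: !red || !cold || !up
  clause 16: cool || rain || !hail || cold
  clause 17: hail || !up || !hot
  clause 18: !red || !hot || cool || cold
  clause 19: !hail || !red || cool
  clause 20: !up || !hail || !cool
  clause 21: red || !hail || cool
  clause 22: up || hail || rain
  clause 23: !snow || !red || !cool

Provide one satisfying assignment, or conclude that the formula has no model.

up=false; rain=true; red=false; cool=false; snow=false; cold=false; hot=false; hail=false

Case hail = false:
Case rain = true:
Case cool = false:
(!snow) alone gives snow = false.
Case red = false:
(!hot) alone gives hot = false.
(!cold) alone gives cold = false.
(!up) alone gives up = false.
Every clause now holds.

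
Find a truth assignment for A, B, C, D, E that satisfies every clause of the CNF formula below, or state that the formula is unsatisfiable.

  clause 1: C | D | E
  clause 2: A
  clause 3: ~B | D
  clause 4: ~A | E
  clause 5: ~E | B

A: 1; B: 1; C: 1; D: 1; E: 1

The clause (A) is unit, so A = 1.
The clause (E) is unit, so E = 1.
The clause (B) is unit, so B = 1.
The clause (D) is unit, so D = 1.
No clause remains; C is free.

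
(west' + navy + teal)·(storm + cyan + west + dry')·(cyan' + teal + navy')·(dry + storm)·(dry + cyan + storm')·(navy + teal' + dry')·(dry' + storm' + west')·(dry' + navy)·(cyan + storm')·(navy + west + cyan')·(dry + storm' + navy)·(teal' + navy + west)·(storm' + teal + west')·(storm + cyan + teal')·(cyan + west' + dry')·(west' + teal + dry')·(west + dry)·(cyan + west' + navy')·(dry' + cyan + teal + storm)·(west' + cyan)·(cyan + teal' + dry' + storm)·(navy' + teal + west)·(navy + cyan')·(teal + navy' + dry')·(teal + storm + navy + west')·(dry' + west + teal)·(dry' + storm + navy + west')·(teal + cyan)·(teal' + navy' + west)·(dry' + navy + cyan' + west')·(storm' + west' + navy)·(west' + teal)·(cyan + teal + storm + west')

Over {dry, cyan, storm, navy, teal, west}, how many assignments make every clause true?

2

There are 2^6 = 64 truth assignments over (dry, cyan, storm, navy, teal, west).
Split on dry. With dry = 1, the clauses containing dry are satisfied and dry' drops from the rest; 1 of the 2^5 = 32 assignments to the other variables satisfy what remains.
With dry = 0, by the same count on the reduced clause set, 1 assignment works.
Total: 1 + 1 = 2.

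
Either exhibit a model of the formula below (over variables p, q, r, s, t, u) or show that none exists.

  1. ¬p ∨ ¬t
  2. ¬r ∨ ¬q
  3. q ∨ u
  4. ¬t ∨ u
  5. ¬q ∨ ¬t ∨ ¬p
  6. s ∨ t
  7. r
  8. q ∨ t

The clause (r) is unit, so r = True.
The clause (¬q) is unit, so q = False.
The clause (u) is unit, so u = True.
The clause (t) is unit, so t = True.
The clause (¬p) is unit, so p = False.
All clauses hold; s can take either value.

p: False,  q: False,  r: True,  s: False,  t: True,  u: True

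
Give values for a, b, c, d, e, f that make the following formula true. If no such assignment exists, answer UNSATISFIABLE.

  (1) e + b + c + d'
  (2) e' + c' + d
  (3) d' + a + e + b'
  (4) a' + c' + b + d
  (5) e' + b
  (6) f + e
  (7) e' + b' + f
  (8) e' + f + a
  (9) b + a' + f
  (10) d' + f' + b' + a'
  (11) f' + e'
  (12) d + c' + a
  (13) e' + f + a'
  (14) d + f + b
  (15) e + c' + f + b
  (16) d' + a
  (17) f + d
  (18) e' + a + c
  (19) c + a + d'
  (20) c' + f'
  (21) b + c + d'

a: 0, b: 1, c: 0, d: 0, e: 0, f: 1

Suppose e = 0.
Unit clause (f) forces f = 1.
Unit clause (c') forces c = 0.
Suppose b = 1.
Suppose d = 0.
All clauses hold; a can take either value.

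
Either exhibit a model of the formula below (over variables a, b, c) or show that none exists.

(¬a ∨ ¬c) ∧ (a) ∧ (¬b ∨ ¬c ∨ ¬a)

a ↦ True; b ↦ True; c ↦ False

The clause (a) is unit, so a = True.
The clause (¬c) is unit, so c = False.
All clauses hold; b can take either value.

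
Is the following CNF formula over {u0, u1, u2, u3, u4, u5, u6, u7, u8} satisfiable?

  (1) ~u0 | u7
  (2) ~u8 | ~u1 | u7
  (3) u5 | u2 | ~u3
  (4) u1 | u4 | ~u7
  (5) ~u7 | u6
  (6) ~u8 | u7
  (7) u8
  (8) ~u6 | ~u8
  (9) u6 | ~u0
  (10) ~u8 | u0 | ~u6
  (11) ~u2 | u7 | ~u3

No

(u8) alone gives u8 = 1.
(u7) alone gives u7 = 1.
(u6) alone gives u6 = 1.
That conflicts with the unit clause (~u6).
No assignment satisfies every clause.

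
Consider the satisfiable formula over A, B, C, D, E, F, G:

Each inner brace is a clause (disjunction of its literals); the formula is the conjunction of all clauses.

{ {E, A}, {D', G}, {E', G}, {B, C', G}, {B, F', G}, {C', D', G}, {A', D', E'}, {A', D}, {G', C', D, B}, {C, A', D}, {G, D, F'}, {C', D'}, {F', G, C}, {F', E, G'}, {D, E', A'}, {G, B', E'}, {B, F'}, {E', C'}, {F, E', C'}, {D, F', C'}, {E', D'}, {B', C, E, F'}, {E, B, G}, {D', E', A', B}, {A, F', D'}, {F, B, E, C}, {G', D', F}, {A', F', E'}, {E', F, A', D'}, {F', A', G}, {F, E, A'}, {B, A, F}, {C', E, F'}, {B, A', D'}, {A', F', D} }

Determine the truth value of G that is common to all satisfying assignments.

Suppose G = 0.
The clause (D') is unit, so D = 0.
The clause (E') is unit, so E = 0.
The clause (A) is unit, so A = 1.
That conflicts with the unit clause (A').
So every satisfying assignment has G = True.

True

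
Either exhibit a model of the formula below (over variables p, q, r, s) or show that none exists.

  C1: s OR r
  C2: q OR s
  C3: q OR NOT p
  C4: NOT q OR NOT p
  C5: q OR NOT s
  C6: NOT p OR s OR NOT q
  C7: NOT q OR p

Suppose s = true.
(q) alone gives q = true.
(NOT p) alone gives p = false.
That conflicts with the unit clause (p).
Undo s and try s = false.
(r) alone gives r = true.
(q) alone gives q = true.
(NOT p) alone gives p = false.
That conflicts with the unit clause (p).
Neither s = true nor s = false works.

UNSATISFIABLE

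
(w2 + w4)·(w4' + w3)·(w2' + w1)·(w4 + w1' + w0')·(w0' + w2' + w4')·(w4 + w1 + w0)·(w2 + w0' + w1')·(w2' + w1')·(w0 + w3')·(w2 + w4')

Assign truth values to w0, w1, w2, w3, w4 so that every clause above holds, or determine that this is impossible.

UNSATISFIABLE

Branch on w2: set w2 = 1.
Unit clause (w1) forces w1 = 1.
But (w1') is also a unit clause — contradiction.
Backtrack on w2: now try w2 = 0.
Unit clause (w4) forces w4 = 1.
But (w4') is also a unit clause — contradiction.
Neither w2 = 1 nor w2 = 0 works.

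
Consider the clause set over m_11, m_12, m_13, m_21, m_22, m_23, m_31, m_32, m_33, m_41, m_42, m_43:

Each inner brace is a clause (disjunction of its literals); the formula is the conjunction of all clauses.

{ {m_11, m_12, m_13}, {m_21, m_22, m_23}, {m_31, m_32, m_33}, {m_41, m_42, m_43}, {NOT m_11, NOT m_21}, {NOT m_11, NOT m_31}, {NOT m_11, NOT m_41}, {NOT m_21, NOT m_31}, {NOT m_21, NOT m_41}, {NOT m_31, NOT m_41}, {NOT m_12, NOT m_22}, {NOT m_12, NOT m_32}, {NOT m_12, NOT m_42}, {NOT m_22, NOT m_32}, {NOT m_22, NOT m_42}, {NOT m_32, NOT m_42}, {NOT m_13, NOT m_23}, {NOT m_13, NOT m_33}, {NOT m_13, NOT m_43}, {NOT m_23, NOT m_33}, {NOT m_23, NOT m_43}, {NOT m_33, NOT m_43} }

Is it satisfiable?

Branch on m_11: set m_11 = false.
Branch on m_12: set m_12 = true.
Unit clause (NOT m_22) forces m_22 = false.
Unit clause (NOT m_32) forces m_32 = false.
Unit clause (NOT m_42) forces m_42 = false.
Branch on m_21: set m_21 = true.
Unit clause (NOT m_31) forces m_31 = false.
Unit clause (m_33) forces m_33 = true.
Unit clause (NOT m_41) forces m_41 = false.
Unit clause (m_43) forces m_43 = true.
That conflicts with the unit clause (NOT m_43).
So m_21 must be the other value — set m_21 = false.
Unit clause (m_23) forces m_23 = true.
Unit clause (NOT m_13) forces m_13 = false.
Unit clause (NOT m_33) forces m_33 = false.
Unit clause (m_31) forces m_31 = true.
Unit clause (NOT m_41) forces m_41 = false.
Unit clause (m_43) forces m_43 = true.
That conflicts with the unit clause (NOT m_43).
Neither m_21 = true nor m_21 = false works.
So m_12 must be the other value — set m_12 = false.
Unit clause (m_13) forces m_13 = true.
Unit clause (NOT m_23) forces m_23 = false.
Unit clause (NOT m_33) forces m_33 = false.
Unit clause (NOT m_43) forces m_43 = false.
Branch on m_21: set m_21 = true.
Unit clause (NOT m_31) forces m_31 = false.
Unit clause (m_32) forces m_32 = true.
Unit clause (NOT m_41) forces m_41 = false.
Unit clause (m_42) forces m_42 = true.
That conflicts with the unit clause (NOT m_42).
So m_21 must be the other value — set m_21 = false.
Unit clause (m_22) forces m_22 = true.
Unit clause (NOT m_32) forces m_32 = false.
Unit clause (m_31) forces m_31 = true.
Unit clause (NOT m_41) forces m_41 = false.
Unit clause (m_42) forces m_42 = true.
That conflicts with the unit clause (NOT m_42).
Neither m_21 = true nor m_21 = false works.
Neither m_12 = true nor m_12 = false works.
So m_11 must be the other value — set m_11 = true.
Unit clause (NOT m_21) forces m_21 = false.
Unit clause (NOT m_31) forces m_31 = false.
Unit clause (NOT m_41) forces m_41 = false.
Branch on m_22: set m_22 = true.
Unit clause (NOT m_12) forces m_12 = false.
Unit clause (NOT m_32) forces m_32 = false.
Unit clause (m_33) forces m_33 = true.
Unit clause (NOT m_42) forces m_42 = false.
Unit clause (m_43) forces m_43 = true.
That conflicts with the unit clause (NOT m_43).
So m_22 must be the other value — set m_22 = false.
Unit clause (m_23) forces m_23 = true.
Unit clause (NOT m_13) forces m_13 = false.
Unit clause (NOT m_33) forces m_33 = false.
Unit clause (m_32) forces m_32 = true.
Unit clause (NOT m_12) forces m_12 = false.
Unit clause (NOT m_42) forces m_42 = false.
Unit clause (m_43) forces m_43 = true.
That conflicts with the unit clause (NOT m_43).
Neither m_22 = true nor m_22 = false works.
Neither m_11 = true nor m_11 = false works.
No assignment satisfies every clause.

Unsatisfiable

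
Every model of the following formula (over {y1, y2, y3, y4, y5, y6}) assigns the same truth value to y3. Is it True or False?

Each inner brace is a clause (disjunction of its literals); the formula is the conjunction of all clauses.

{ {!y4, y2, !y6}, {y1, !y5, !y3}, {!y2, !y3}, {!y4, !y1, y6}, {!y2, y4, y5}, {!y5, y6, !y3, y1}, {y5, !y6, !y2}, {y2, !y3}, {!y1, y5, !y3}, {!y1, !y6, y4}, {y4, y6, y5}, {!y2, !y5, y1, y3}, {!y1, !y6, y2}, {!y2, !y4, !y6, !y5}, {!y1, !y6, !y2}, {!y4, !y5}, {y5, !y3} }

Suppose y3 = true.
From the singleton clause (!y2), y2 = false.
That conflicts with the unit clause (y2).
So every satisfying assignment has y3 = False.

False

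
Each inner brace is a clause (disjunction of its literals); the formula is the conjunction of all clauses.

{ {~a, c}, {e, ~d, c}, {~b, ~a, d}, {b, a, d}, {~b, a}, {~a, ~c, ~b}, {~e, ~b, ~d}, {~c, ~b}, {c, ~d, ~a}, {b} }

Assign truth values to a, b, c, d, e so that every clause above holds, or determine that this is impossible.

UNSATISFIABLE

The clause (b) is unit, so b = 1.
The clause (a) is unit, so a = 1.
The clause (c) is unit, so c = 1.
That conflicts with the unit clause (~c).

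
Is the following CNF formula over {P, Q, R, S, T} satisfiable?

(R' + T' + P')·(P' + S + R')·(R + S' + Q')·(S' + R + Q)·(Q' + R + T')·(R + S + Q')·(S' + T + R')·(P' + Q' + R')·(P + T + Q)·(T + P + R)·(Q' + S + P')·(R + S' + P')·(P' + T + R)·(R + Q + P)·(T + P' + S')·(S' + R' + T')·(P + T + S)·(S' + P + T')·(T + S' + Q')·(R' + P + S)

Yes

Try R = 0.
Try S = 0.
Unit clause (Q') forces Q = 0.
Unit clause (P) forces P = 1.
Unit clause (T) forces T = 1.
This assignment satisfies each clause.
A satisfying assignment: P=1,  Q=0,  R=0,  S=0,  T=1.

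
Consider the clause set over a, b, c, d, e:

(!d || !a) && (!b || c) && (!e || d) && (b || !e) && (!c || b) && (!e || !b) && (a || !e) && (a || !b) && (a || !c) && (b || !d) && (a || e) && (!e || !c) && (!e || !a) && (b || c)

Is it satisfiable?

Branch on d: set d = false.
(!e) alone gives e = false.
(a) alone gives a = true.
Branch on b: set b = true.
(c) alone gives c = true.
All clauses are satisfied.
A satisfying assignment: a ↦ true; b ↦ true; c ↦ true; d ↦ false; e ↦ false.

Yes, satisfiable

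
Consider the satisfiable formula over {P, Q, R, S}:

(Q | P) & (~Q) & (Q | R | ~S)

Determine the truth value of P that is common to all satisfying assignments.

Suppose P = 0.
Unit clause (Q) forces Q = 1.
That conflicts with the unit clause (~Q).
So every satisfying assignment has P = True.

True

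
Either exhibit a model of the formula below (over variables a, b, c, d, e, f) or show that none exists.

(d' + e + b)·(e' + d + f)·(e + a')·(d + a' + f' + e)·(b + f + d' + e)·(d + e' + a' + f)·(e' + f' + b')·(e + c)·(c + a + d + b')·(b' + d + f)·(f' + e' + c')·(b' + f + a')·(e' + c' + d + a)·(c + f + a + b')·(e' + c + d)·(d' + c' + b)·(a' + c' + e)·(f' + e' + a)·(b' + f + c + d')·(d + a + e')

a: 0,  b: 1,  c: 1,  d: 0,  e: 0,  f: 1

Suppose e = 0.
Unit clause (a') forces a = 0.
Unit clause (c) forces c = 1.
Suppose d = 0.
Suppose b = 1.
Unit clause (f) forces f = 1.
Every clause now holds.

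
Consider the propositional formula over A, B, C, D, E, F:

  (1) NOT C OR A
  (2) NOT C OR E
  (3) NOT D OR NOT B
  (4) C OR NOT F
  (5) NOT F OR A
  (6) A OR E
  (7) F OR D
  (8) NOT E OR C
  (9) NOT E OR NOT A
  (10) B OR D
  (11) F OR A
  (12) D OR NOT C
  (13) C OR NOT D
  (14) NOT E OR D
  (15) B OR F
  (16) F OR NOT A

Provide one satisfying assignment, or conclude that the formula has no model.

UNSATISFIABLE

Try C = false.
(NOT F) alone gives F = false.
(D) alone gives D = true.
Now (NOT D) is unsatisfied and unit — conflict.
Backtrack on C: now try C = true.
(A) alone gives A = true.
(E) alone gives E = true.
Now (NOT E) is unsatisfied and unit — conflict.
Either choice for C ends in contradiction.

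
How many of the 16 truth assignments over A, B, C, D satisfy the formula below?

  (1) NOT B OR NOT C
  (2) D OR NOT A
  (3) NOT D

There are 2^4 = 16 truth assignments over (A, B, C, D).
Check each against the 3 clauses (columns in the order A, B, C, D):
  F F F F  ✓ satisfies all
  F F F T  ✗ fails (NOT D)
  F F T F  ✓ satisfies all
  F F T T  ✗ fails (NOT D)
  F T F F  ✓ satisfies all
  F T F T  ✗ fails (NOT D)
  F T T F  ✗ fails (NOT B OR NOT C)
  F T T T  ✗ fails (NOT B OR NOT C)
  T F F F  ✗ fails (D OR NOT A)
  T F F T  ✗ fails (NOT D)
  T F T F  ✗ fails (D OR NOT A)
  T F T T  ✗ fails (NOT D)
  T T F F  ✗ fails (D OR NOT A)
  T T F T  ✗ fails (NOT D)
  T T T F  ✗ fails (NOT B OR NOT C)
  T T T T  ✗ fails (NOT B OR NOT C)
3 of the 16 rows are models.

3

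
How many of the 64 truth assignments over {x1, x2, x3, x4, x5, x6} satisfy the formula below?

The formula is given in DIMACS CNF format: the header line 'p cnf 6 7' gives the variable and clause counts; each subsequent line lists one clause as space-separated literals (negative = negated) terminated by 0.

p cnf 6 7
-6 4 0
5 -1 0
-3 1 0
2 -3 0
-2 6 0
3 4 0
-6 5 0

There are 2^6 = 64 truth assignments over (x1, x2, x3, x4, x5, x6).
Split on x1. With x1 = True, the clauses containing x1 are satisfied and ¬x1 drops from the rest; 4 of the 2^5 = 32 assignments to the other variables satisfy what remains.
With x1 = False, by the same count on the reduced clause set, 4 assignments work.
(One model: x1=F, x2=F, x3=F, x4=T, x5=F, x6=F.)
Total: 4 + 4 = 8.

8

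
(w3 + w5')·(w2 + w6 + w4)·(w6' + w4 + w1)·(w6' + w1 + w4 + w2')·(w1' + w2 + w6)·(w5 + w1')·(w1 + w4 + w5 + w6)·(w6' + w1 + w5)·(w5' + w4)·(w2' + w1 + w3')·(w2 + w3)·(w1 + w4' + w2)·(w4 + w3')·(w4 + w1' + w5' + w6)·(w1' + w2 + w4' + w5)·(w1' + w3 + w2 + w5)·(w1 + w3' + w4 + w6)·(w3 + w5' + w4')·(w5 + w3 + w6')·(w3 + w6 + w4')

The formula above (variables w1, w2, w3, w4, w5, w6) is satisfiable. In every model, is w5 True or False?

Suppose w5 = 0.
Unit clause (w1') forces w1 = 0.
Unit clause (w6') forces w6 = 0.
Unit clause (w4) forces w4 = 1.
Unit clause (w2) forces w2 = 1.
Unit clause (w3') forces w3 = 0.
But (w3) is also a unit clause — contradiction.
So every satisfying assignment has w5 = True.

True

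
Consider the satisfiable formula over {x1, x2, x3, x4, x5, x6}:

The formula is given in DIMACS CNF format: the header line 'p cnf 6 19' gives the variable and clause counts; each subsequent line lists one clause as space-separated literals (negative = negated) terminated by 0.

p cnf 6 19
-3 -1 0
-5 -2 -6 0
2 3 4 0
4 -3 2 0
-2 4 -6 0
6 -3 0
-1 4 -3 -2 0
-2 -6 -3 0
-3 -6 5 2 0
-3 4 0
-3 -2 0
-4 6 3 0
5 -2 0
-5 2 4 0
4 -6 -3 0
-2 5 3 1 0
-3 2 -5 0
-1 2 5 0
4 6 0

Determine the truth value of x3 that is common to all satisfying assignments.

False

Suppose x3 = True.
(¬x1) alone gives x1 = False.
(x6) alone gives x6 = True.
(¬x2) alone gives x2 = False.
(x4) alone gives x4 = True.
(x5) alone gives x5 = True.
That conflicts with the unit clause (¬x5).
So every satisfying assignment has x3 = False.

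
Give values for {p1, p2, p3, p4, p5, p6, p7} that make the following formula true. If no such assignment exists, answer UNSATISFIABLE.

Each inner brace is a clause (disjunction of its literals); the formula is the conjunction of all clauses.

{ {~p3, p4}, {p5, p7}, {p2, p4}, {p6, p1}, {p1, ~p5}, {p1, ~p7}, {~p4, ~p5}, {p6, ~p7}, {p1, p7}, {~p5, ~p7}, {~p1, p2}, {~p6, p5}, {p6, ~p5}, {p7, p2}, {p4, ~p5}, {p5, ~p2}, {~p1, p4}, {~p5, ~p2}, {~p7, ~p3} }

Try p3 = 0.
Try p5 = 1.
The clause (p1) is unit, so p1 = 1.
The clause (~p4) is unit, so p4 = 0.
Now (p4) is unsatisfied and unit — conflict.
So p5 must be the other value — set p5 = 0.
The clause (p7) is unit, so p7 = 1.
The clause (p1) is unit, so p1 = 1.
The clause (p6) is unit, so p6 = 1.
Now (~p6) is unsatisfied and unit — conflict.
Both values of p5 lead to a conflict.
So p3 must be the other value — set p3 = 1.
The clause (p4) is unit, so p4 = 1.
The clause (~p5) is unit, so p5 = 0.
The clause (p7) is unit, so p7 = 1.
Now (~p7) is unsatisfied and unit — conflict.
Both values of p3 lead to a conflict.

UNSATISFIABLE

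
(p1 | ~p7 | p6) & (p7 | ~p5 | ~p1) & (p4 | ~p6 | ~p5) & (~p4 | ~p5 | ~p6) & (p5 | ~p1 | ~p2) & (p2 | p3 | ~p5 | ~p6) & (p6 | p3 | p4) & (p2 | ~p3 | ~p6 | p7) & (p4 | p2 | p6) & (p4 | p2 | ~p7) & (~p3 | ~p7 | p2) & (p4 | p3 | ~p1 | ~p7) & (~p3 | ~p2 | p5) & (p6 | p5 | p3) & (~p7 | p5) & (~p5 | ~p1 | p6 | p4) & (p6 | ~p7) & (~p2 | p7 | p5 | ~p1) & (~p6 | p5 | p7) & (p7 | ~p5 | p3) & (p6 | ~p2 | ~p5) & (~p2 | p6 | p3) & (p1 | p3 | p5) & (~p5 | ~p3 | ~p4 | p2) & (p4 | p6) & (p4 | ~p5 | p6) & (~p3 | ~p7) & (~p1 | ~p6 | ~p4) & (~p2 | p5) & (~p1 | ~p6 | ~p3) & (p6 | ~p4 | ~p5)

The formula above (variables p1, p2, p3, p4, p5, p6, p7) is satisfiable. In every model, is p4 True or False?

True

Suppose p4 = 0.
Unit clause (p6) forces p6 = 1.
Unit clause (~p5) forces p5 = 0.
Unit clause (~p7) forces p7 = 0.
But (p7) is also a unit clause — contradiction.
So every satisfying assignment has p4 = True.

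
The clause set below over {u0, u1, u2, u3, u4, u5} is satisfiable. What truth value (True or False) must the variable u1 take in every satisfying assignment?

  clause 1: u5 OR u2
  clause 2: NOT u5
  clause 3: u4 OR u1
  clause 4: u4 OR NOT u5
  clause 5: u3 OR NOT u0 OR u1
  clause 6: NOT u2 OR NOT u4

True

Suppose u1 = false.
Unit clause (NOT u5) forces u5 = false.
Unit clause (u2) forces u2 = true.
Unit clause (u4) forces u4 = true.
Now (NOT u4) is unsatisfied and unit — conflict.
So every satisfying assignment has u1 = True.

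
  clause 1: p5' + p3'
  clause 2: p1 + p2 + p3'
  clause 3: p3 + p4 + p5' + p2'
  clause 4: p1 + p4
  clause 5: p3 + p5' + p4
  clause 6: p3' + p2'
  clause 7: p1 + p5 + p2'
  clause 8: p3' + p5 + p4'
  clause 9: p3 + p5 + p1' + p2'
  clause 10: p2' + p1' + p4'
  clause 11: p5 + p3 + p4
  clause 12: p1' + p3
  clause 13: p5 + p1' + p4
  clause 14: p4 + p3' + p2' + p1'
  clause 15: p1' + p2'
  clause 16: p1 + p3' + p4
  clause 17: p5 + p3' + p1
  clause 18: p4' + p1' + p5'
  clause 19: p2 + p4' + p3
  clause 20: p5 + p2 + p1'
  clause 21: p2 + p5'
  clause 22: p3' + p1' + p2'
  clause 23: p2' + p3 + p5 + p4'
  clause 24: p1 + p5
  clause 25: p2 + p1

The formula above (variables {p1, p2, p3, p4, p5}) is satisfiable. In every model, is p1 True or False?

False

Suppose p1 = 1.
From the singleton clause (p3), p3 = 1.
From the singleton clause (p5'), p5 = 0.
From the singleton clause (p2'), p2 = 0.
But (p2) is also a unit clause — contradiction.
So every satisfying assignment has p1 = False.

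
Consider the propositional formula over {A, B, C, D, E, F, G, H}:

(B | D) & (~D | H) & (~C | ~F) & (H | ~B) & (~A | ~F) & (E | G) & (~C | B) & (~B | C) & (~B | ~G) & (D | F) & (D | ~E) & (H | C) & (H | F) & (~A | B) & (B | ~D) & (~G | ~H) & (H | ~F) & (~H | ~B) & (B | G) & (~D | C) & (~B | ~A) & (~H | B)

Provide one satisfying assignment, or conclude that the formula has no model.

UNSATISFIABLE

Case B = 1:
From the singleton clause (H), H = 1.
That conflicts with the unit clause (~H).
Undo B and try B = 0.
From the singleton clause (D), D = 1.
That conflicts with the unit clause (~D).
Both values of B lead to a conflict.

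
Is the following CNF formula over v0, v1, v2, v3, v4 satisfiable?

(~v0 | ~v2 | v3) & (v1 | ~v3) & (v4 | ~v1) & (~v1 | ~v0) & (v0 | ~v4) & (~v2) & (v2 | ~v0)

Yes, satisfiable

The clause (~v2) is unit, so v2 = 0.
The clause (~v0) is unit, so v0 = 0.
The clause (~v4) is unit, so v4 = 0.
The clause (~v1) is unit, so v1 = 0.
The clause (~v3) is unit, so v3 = 0.
Every clause now holds.
A satisfying assignment: v0: 0,  v1: 0,  v2: 0,  v3: 0,  v4: 0.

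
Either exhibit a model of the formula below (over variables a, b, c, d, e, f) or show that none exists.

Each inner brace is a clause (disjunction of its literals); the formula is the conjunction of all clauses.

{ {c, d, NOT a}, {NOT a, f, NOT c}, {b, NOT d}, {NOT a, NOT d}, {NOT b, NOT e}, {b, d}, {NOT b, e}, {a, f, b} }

Case b = true:
(NOT e) alone gives e = false.
But (e) is also a unit clause — contradiction.
That branch fails; take b = false instead.
(NOT d) alone gives d = false.
But (d) is also a unit clause — contradiction.
Both values of b lead to a conflict.

UNSATISFIABLE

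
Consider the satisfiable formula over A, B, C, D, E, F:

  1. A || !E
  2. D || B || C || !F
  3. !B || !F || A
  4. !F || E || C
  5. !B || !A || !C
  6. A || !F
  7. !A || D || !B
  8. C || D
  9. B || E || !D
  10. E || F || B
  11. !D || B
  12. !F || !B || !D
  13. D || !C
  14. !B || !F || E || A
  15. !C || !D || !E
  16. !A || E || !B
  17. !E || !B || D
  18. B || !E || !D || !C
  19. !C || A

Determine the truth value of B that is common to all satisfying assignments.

True

Suppose B = false.
From the singleton clause (!D), D = false.
From the singleton clause (C), C = true.
But (!C) is also a unit clause — contradiction.
So every satisfying assignment has B = True.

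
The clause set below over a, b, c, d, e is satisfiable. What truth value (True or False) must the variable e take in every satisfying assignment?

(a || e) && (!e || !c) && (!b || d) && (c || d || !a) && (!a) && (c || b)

Suppose e = false.
From the singleton clause (a), a = true.
But (!a) is also a unit clause — contradiction.
So every satisfying assignment has e = True.

True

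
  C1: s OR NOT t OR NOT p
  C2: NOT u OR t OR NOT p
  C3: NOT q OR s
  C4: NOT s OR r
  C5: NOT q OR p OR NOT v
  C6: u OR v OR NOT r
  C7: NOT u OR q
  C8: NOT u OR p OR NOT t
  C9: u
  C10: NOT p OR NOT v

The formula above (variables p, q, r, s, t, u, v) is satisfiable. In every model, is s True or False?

True

Suppose s = false.
Unit clause (NOT q) forces q = false.
Unit clause (NOT u) forces u = false.
Now (u) is unsatisfied and unit — conflict.
So every satisfying assignment has s = True.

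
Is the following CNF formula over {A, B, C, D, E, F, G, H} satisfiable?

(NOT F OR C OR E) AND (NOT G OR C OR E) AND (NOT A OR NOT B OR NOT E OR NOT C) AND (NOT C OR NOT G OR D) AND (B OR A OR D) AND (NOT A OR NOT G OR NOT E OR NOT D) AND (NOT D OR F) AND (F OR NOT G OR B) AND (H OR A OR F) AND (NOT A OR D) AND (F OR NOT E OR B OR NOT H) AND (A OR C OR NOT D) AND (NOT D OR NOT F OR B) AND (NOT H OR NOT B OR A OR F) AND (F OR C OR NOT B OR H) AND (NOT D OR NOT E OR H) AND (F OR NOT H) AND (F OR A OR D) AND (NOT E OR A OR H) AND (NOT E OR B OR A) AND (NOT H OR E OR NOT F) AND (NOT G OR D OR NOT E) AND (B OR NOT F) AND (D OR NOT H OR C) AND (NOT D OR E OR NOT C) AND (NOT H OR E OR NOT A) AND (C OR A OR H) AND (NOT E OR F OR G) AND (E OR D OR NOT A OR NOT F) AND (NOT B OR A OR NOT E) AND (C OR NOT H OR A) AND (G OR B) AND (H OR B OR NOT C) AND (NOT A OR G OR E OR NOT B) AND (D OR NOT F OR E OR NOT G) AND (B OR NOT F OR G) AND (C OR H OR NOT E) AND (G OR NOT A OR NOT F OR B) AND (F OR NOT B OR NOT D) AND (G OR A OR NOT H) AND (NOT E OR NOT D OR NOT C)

Yes, satisfiable

Suppose D = false.
From the singleton clause (NOT A), A = false.
From the singleton clause (B), B = true.
From the singleton clause (F), F = true.
From the singleton clause (NOT E), E = false.
From the singleton clause (C), C = true.
From the singleton clause (NOT G), G = false.
From the singleton clause (NOT H), H = false.
Every clause now holds.
A satisfying assignment: A=false, B=true, C=true, D=false, E=false, F=true, G=false, H=false.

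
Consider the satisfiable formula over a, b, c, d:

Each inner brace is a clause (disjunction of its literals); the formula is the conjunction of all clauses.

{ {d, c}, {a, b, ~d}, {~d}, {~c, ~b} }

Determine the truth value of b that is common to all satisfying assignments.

False

Suppose b = 1.
From the singleton clause (~d), d = 0.
From the singleton clause (c), c = 1.
But (~c) is also a unit clause — contradiction.
So every satisfying assignment has b = False.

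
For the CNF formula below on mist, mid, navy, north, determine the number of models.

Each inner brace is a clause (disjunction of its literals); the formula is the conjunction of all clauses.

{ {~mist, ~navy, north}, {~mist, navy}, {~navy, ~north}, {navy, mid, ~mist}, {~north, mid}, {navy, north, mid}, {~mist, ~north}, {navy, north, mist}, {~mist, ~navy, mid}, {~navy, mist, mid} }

There are 2^4 = 16 truth assignments over (mist, mid, navy, north).
Check each against the 10 clauses (columns in the order mist, mid, navy, north):
  F F F F  ✗ fails (navy | north | mid)
  F F F T  ✗ fails (~north | mid)
  F F T F  ✗ fails (~navy | mist | mid)
  F F T T  ✗ fails (~navy | ~north)
  F T F F  ✗ fails (navy | north | mist)
  F T F T  ✓ satisfies all
  F T T F  ✓ satisfies all
  F T T T  ✗ fails (~navy | ~north)
  T F F F  ✗ fails (~mist | navy)
  T F F T  ✗ fails (~mist | navy)
  T F T F  ✗ fails (~mist | ~navy | north)
  T F T T  ✗ fails (~navy | ~north)
  T T F F  ✗ fails (~mist | navy)
  T T F T  ✗ fails (~mist | navy)
  T T T F  ✗ fails (~mist | ~navy | north)
  T T T T  ✗ fails (~navy | ~north)
2 of the 16 rows are models.

2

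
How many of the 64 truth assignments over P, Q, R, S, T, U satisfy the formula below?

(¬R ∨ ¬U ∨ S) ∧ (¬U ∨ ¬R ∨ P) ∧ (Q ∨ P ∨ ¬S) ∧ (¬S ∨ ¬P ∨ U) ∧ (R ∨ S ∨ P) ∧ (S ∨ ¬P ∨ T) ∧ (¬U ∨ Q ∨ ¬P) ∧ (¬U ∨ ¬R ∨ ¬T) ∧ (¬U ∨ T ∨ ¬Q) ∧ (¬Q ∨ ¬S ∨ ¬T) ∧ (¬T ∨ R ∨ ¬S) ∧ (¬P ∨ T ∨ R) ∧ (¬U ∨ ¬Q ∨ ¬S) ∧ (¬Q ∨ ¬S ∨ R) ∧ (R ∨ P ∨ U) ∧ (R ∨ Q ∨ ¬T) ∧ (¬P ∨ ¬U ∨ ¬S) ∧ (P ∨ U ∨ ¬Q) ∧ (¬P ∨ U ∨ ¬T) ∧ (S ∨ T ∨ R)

3

There are 2^6 = 64 truth assignments over (P, Q, R, S, T, U).
Split on R. With R = True, the clauses containing R are satisfied and ¬R drops from the rest; 2 of the 2^5 = 32 assignments to the other variables satisfy what remains.
With R = False, by the same count on the reduced clause set, 1 assignment works.
Total: 2 + 1 = 3.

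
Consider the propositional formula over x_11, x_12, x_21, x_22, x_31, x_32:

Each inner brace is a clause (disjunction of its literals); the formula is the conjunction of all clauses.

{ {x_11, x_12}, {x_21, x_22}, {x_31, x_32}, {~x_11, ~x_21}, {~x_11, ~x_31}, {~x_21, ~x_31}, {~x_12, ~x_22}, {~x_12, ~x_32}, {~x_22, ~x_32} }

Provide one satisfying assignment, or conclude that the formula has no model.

Case x_11 = 1:
The clause (~x_21) is unit, so x_21 = 0.
The clause (x_22) is unit, so x_22 = 1.
The clause (~x_31) is unit, so x_31 = 0.
The clause (x_32) is unit, so x_32 = 1.
But (~x_32) is also a unit clause — contradiction.
So x_11 must be the other value — set x_11 = 0.
The clause (x_12) is unit, so x_12 = 1.
The clause (~x_22) is unit, so x_22 = 0.
The clause (x_21) is unit, so x_21 = 1.
The clause (~x_31) is unit, so x_31 = 0.
The clause (x_32) is unit, so x_32 = 1.
But (~x_32) is also a unit clause — contradiction.
Either choice for x_11 ends in contradiction.

UNSATISFIABLE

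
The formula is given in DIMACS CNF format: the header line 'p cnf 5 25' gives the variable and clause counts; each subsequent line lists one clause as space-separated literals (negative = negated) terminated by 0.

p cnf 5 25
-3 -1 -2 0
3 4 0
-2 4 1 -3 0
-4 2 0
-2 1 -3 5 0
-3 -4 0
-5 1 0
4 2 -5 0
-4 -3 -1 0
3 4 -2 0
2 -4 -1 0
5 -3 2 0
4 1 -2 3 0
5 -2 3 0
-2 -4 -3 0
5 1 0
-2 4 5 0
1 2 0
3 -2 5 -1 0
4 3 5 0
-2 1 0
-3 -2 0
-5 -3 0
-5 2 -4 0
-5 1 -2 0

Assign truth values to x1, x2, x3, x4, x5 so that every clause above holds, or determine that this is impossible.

x1 ↦ True,  x2 ↦ True,  x3 ↦ False,  x4 ↦ True,  x5 ↦ True

Case x3 = False:
(x4) alone gives x4 = True.
(x2) alone gives x2 = True.
(x5) alone gives x5 = True.
(x1) alone gives x1 = True.
Every clause now holds.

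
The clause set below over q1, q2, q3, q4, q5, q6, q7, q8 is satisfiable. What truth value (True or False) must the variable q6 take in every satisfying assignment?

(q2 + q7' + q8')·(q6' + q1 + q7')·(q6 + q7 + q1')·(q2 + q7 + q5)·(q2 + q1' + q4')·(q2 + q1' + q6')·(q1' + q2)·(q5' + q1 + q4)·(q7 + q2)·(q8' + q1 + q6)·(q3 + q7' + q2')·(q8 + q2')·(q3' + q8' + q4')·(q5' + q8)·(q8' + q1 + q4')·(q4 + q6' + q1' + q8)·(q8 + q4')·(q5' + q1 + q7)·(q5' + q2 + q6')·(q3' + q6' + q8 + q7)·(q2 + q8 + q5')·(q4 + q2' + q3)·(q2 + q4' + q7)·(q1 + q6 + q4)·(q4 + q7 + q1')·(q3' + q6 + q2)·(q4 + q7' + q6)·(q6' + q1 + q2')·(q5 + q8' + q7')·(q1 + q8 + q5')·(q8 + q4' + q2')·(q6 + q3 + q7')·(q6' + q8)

True

Suppose q6 = 0.
Try q7 = 1.
From the singleton clause (q4), q4 = 1.
From the singleton clause (q8), q8 = 1.
From the singleton clause (q2), q2 = 1.
From the singleton clause (q1), q1 = 1.
From the singleton clause (q3), q3 = 1.
But (q3') is also a unit clause — contradiction.
Backtrack on q7: now try q7 = 0.
From the singleton clause (q1'), q1 = 0.
From the singleton clause (q2), q2 = 1.
From the singleton clause (q8'), q8 = 0.
But (q8) is also a unit clause — contradiction.
Both values of q7 lead to a conflict.
So every satisfying assignment has q6 = True.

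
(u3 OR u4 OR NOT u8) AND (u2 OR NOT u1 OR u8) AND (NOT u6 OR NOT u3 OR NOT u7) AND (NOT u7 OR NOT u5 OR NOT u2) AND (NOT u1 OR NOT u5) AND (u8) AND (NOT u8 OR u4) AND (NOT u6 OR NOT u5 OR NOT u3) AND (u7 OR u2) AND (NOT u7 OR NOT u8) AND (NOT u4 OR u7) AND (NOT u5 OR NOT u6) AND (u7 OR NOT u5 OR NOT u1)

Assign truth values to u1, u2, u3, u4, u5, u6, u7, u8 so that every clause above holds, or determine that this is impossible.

The clause (u8) is unit, so u8 = true.
The clause (u4) is unit, so u4 = true.
The clause (NOT u7) is unit, so u7 = false.
That conflicts with the unit clause (u7).

UNSATISFIABLE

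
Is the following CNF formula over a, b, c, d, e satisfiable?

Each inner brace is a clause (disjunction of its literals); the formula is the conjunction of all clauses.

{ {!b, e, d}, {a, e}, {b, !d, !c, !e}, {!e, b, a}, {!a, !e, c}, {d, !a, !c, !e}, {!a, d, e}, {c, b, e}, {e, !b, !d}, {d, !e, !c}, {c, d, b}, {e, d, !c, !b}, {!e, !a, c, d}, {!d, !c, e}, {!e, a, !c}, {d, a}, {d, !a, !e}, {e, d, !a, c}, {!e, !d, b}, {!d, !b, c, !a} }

Satisfiable

Branch on a: set a = true.
Branch on e: set e = true.
The clause (c) is unit, so c = true.
The clause (d) is unit, so d = true.
The clause (b) is unit, so b = true.
All clauses are satisfied.
A satisfying assignment: a: true; b: true; c: true; d: true; e: true.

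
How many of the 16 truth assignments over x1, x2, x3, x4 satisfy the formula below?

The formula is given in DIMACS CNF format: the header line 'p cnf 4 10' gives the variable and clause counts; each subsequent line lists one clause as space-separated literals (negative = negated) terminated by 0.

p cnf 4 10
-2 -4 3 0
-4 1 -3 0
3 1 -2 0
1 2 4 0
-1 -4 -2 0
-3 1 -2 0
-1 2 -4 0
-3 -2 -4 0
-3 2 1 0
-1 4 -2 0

3

There are 2^4 = 16 truth assignments over (x1, x2, x3, x4).
Check each against the 10 clauses (columns in the order x1, x2, x3, x4):
  F F F F  ✗ fails (x1 ∨ x2 ∨ x4)
  F F F T  ✓ satisfies all
  F F T F  ✗ fails (x1 ∨ x2 ∨ x4)
  F F T T  ✗ fails (¬x4 ∨ x1 ∨ ¬x3)
  F T F F  ✗ fails (x3 ∨ x1 ∨ ¬x2)
  F T F T  ✗ fails (¬x2 ∨ ¬x4 ∨ x3)
  F T T F  ✗ fails (¬x3 ∨ x1 ∨ ¬x2)
  F T T T  ✗ fails (¬x4 ∨ x1 ∨ ¬x3)
  T F F F  ✓ satisfies all
  T F F T  ✗ fails (¬x1 ∨ x2 ∨ ¬x4)
  T F T F  ✓ satisfies all
  T F T T  ✗ fails (¬x1 ∨ x2 ∨ ¬x4)
  T T F F  ✗ fails (¬x1 ∨ x4 ∨ ¬x2)
  T T F T  ✗ fails (¬x2 ∨ ¬x4 ∨ x3)
  T T T F  ✗ fails (¬x1 ∨ x4 ∨ ¬x2)
  T T T T  ✗ fails (¬x1 ∨ ¬x4 ∨ ¬x2)
3 of the 16 rows are models.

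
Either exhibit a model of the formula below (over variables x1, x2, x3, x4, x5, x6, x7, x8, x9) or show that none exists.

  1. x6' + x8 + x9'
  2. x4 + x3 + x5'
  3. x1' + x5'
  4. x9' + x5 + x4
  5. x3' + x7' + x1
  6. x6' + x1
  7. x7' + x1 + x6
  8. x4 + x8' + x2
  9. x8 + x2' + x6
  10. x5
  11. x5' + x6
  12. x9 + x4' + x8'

UNSATISFIABLE

Unit clause (x5) forces x5 = 1.
Unit clause (x1') forces x1 = 0.
Unit clause (x6') forces x6 = 0.
That conflicts with the unit clause (x6).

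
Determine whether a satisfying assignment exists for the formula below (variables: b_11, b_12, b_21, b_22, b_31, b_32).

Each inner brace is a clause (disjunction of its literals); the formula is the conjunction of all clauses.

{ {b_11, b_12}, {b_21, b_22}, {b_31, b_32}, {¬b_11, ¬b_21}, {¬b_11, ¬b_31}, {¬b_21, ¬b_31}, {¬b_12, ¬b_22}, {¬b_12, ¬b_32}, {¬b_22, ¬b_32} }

Unsatisfiable

Branch on b_11: set b_11 = True.
From the singleton clause (¬b_21), b_21 = False.
From the singleton clause (b_22), b_22 = True.
From the singleton clause (¬b_31), b_31 = False.
From the singleton clause (b_32), b_32 = True.
Now (¬b_32) is unsatisfied and unit — conflict.
Undo b_11 and try b_11 = False.
From the singleton clause (b_12), b_12 = True.
From the singleton clause (¬b_22), b_22 = False.
From the singleton clause (b_21), b_21 = True.
From the singleton clause (¬b_31), b_31 = False.
From the singleton clause (b_32), b_32 = True.
Now (¬b_32) is unsatisfied and unit — conflict.
Either choice for b_11 ends in contradiction.
No assignment satisfies every clause.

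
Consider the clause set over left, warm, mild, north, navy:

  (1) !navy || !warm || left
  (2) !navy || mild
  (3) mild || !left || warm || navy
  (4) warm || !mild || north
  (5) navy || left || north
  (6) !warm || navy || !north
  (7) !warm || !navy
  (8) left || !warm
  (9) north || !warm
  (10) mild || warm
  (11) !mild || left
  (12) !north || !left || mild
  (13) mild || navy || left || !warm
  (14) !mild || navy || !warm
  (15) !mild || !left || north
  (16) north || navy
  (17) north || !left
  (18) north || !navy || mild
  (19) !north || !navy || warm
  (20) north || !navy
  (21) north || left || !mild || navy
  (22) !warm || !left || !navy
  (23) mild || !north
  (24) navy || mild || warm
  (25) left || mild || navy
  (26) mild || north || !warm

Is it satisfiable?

Yes

Case navy = false:
(north) alone gives north = true.
(!warm) alone gives warm = false.
(mild) alone gives mild = true.
(left) alone gives left = true.
All clauses are satisfied.
A satisfying assignment: left=true; warm=false; mild=true; north=true; navy=false.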